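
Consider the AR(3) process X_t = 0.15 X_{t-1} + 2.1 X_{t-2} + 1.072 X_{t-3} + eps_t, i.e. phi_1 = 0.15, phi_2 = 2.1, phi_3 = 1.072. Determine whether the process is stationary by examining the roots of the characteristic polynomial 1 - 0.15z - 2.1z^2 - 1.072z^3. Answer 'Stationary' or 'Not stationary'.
\text{Not stationary}

The AR(p) characteristic polynomial is P(z) = 1 - 0.15z - 2.1z^2 - 1.072z^3.
Stationarity requires all roots to lie outside the unit circle, i.e. |z| > 1 for every root.
Degree 3: look for a simple real root z0 first, then factor out (1 - z/z0) and solve the remaining quadratic.
Testing z0 = -1.25: P(-1.25) = 1 + (-0.15)(-1.25) + (-2.1)(-1.25)^2 + (-1.072)(-1.25)^3
  = 1 + (0.1875) + (-3.28125) + (2.09375) = 0.  So z_0 = -1.25 is a root, |z_0| = 1.25.
Divide out the factor (1 + 0.8 z) = (1 - z/z0) (since 1/z0 = -0.8):
  P(z) = (1 + 0.8 z)(1 + (-0.95) z + (-1.34) z^2)
  [check: z-coef -0.95 - (-0.8) = -0.15; z^2-coef -1.34 - (-0.8)(-0.95) = -2.1; z^3-coef -(-0.8)(-1.34) = -1.072.]
Remaining roots from the quadratic factor 1 + (-0.95) z + (-1.34) z^2:
  Set 1 + (-0.95) z + (-1.34) z^2 = 0, i.e. a z^2 + b z + c = 0 with a = -1.34, b = -0.95, c = 1.
  Discriminant D = b^2 - 4ac = (-0.95)^2 - 4*(-1.34)*1 = 0.9025 - (-5.36) = 6.2625.
  D >= 0, so the roots are real: z = (-b +/- sqrt(D)) / (2a) = (0.95 +/- 2.502499) / (-2.68).
    z_1 = (0.95 + 2.502499) / (-2.68) = -1.2882,   |z_1| = 1.2882.
    z_2 = (0.95 - 2.502499) / (-2.68) = 0.5793,   |z_2| = 0.5793.
Moduli of all roots: 1.2500, 1.2882, 0.5793.
All moduli strictly greater than 1? No.
Verdict: Not stationary.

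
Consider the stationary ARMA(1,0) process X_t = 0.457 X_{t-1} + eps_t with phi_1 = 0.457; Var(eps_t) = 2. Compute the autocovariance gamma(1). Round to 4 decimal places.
\gamma(1) = 1.1553

Multiply the model equation by X_{t-k} and take expectations. With theta_0 = psi_0 = 1 and psi_j the MA(infinity) weights, this gives
  gamma(k) - sum_i phi_i gamma(k-i) = c_k,
  c_k = sigma^2 * sum_{j=k..q} theta_j psi_{j-k}   (c_k = 0 for k > q),
using gamma(-m) = gamma(m).
Pure AR (q = 0): c_0 = sigma^2 = 2, c_k = 0 for k >= 1.
Equations for k = 0 and k = 1 (AR order 1):
  gamma(0) = phi_1 gamma(1) + c_0
  gamma(1) = phi_1 gamma(0) + c_1
Substituting the second into the first: gamma(0) (1 - phi_1^2) = c_0 + phi_1 c_1, so
  gamma(0) = c_0 / (1 - phi_1^2) = 2 / (1 - (0.457)^2) = 2 / 0.791151 = 2.527962.
  gamma(1) = phi_1 gamma(0) = (0.457)(2.527962) = 1.155279.
Therefore gamma(1) = 1.1553 (to 4 decimal places).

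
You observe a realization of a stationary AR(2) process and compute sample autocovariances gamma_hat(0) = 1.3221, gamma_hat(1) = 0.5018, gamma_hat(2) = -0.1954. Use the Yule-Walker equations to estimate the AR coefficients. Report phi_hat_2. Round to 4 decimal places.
\hat\phi_{2} = -0.3410

The Yule-Walker equations for an AR(p) process read, in matrix form,
  Gamma_p phi = r_p,   with   (Gamma_p)_{ij} = gamma(|i - j|),
                       (r_p)_i = gamma(i),   i,j = 1..p.
Substitute the sample gammas (Toeplitz matrix and right-hand side of size 2):
  Gamma_p = [[1.3221, 0.5018], [0.5018, 1.3221]]
  r_p     = [0.5018, -0.1954]
Written out:
  1.3221 phi_1 + 0.5018 phi_2 = 0.5018
  0.5018 phi_1 + 1.3221 phi_2 = -0.1954
Solve by Cramer's rule:
  det = gamma(0)^2 - gamma(1)^2 = (1.3221)^2 - (0.5018)^2 = 1.74794841 - 0.25180324 = 1.49614517
  phi_hat_1 = [gamma(1) gamma(0) - gamma(1) gamma(2)] / det = [(0.5018)(1.3221) - (0.5018)(-0.1954)] / 1.49614517 = 0.7614815 / 1.49614517 = 0.509
  phi_hat_2 = [gamma(0) gamma(2) - gamma(1)^2] / det = [(1.3221)(-0.1954) - (0.5018)^2] / 1.49614517 = -0.51014158 / 1.49614517 = -0.341
So phi_hat = [0.5090, -0.3410].
Therefore phi_hat_2 = -0.3410.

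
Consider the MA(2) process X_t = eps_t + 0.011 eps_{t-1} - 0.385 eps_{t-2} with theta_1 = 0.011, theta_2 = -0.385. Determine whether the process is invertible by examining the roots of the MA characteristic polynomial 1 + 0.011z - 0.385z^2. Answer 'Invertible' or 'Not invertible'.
\text{Invertible}

The MA(q) characteristic polynomial is P(z) = 1 + 0.011z - 0.385z^2.
Invertibility requires all roots to lie outside the unit circle, i.e. |z| > 1 for every root.
Set 1 + (0.011) z + (-0.385) z^2 = 0, i.e. a z^2 + b z + c = 0 with a = -0.385, b = 0.011, c = 1.
Discriminant D = b^2 - 4ac = (0.011)^2 - 4*(-0.385)*1 = 0.000121 - (-1.54) = 1.540121.
D >= 0, so the roots are real: z = (-b +/- sqrt(D)) / (2a) = (-0.011 +/- 1.241016) / (-0.77).
  z_1 = (-0.011 + 1.241016) / (-0.77) = -1.5974,   |z_1| = 1.5974.
  z_2 = (-0.011 - 1.241016) / (-0.77) = 1.626,   |z_2| = 1.626.
Moduli of all roots: 1.5974, 1.6260.
All moduli strictly greater than 1? Yes.
Verdict: Invertible.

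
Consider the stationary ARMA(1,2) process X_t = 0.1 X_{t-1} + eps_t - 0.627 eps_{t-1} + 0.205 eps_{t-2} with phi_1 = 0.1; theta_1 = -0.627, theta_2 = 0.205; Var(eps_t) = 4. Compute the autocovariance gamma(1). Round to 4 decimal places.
\gamma(1) = -2.4197

Multiply the model equation by X_{t-k} and take expectations. With theta_0 = psi_0 = 1 and psi_j the MA(infinity) weights, this gives
  gamma(k) - sum_i phi_i gamma(k-i) = c_k,
  c_k = sigma^2 * sum_{j=k..q} theta_j psi_{j-k}   (c_k = 0 for k > q),
using gamma(-m) = gamma(m).
psi-weights needed (psi_j = theta_j + sum_i phi_i psi_{j-i}):
  psi_1 = theta_1 + phi_1 = -0.627 + (0.1) = -0.527
  psi_2 = theta_2 + phi_1 psi_1 = 0.205 + (0.1)(-0.527) = 0.1523
Right-hand sides:
  c_0 = sigma^2 (1 + theta_1 psi_1 + theta_2 psi_2) = 4 * (1 + (-0.627)(-0.527) + (0.205)(0.1523)) = 4 * 1.361651 = 5.446602
  c_1 = sigma^2 (theta_1 + theta_2 psi_1) = 4 * (-0.627 + (0.205)(-0.527)) = -2.94014
  c_2 = sigma^2 theta_2 = 4 * (0.205) = 0.82
Equations for k = 0 and k = 1 (AR order 1):
  gamma(0) = phi_1 gamma(1) + c_0
  gamma(1) = phi_1 gamma(0) + c_1
Substituting the second into the first: gamma(0) (1 - phi_1^2) = c_0 + phi_1 c_1, so
  gamma(0) = (c_0 + phi_1 c_1) / (1 - phi_1^2) = (5.446602 + (0.1)(-2.94014)) / (1 - (0.1)^2) = 5.152588 / 0.99 = 5.204634.
  gamma(1) = phi_1 gamma(0) + c_1 = (0.1)(5.204634) + (-2.94014) = -2.419677.
Therefore gamma(1) = -2.4197 (to 4 decimal places).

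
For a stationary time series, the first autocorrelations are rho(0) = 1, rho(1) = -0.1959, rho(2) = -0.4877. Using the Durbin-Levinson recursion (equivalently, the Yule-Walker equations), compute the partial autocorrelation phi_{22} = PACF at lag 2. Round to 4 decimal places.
\phi_{22} = -0.5471

The PACF at lag k is phi_{kk}, the last component of the solution
to the Yule-Walker system G_k phi = r_k where
  (G_k)_{ij} = rho(|i - j|), (r_k)_i = rho(i), i,j = 1..k.
Equivalently, Durbin-Levinson gives phi_{kk} iteratively:
  phi_{11} = rho(1)
  phi_{kk} = [rho(k) - sum_{j=1..k-1} phi_{k-1,j} rho(k-j)]
            / [1 - sum_{j=1..k-1} phi_{k-1,j} rho(j)],
  phi_{k,j} = phi_{k-1,j} - phi_{kk} phi_{k-1,k-j},  j = 1..k-1.
Step k = 1:
  phi_11 = rho(1) = -0.1959.
Step k = 2:
  phi_22 = [rho(2) - phi_11 rho(1)] / [1 - phi_11 rho(1)] = [-0.4877 - (-0.1959)(-0.1959)] / [1 - (-0.1959)(-0.1959)]
         = -0.52607681 / 0.96162319 = -0.5471.
Therefore phi_{22} = -0.5471.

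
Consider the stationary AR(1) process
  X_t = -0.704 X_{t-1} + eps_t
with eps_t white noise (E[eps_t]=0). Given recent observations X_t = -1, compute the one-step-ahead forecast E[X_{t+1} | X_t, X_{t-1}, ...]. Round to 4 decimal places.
E[X_{t+1} \mid \mathcal F_t] = 0.7040

For an AR(p) model X_t = c + sum_i phi_i X_{t-i} + eps_t, the
one-step-ahead conditional mean is
  E[X_{t+1} | X_t, ...] = c + sum_i phi_i X_{t+1-i}.
Substitute known values:
  E[X_{t+1} | ...] = (-0.704) * (-1)
                   = 0.7040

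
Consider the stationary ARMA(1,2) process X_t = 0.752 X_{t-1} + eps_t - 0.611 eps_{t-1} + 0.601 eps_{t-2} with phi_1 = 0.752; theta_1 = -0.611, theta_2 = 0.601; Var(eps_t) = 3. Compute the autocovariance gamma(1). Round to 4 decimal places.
\gamma(1) = 3.3176

Multiply the model equation by X_{t-k} and take expectations. With theta_0 = psi_0 = 1 and psi_j the MA(infinity) weights, this gives
  gamma(k) - sum_i phi_i gamma(k-i) = c_k,
  c_k = sigma^2 * sum_{j=k..q} theta_j psi_{j-k}   (c_k = 0 for k > q),
using gamma(-m) = gamma(m).
psi-weights needed (psi_j = theta_j + sum_i phi_i psi_{j-i}):
  psi_1 = theta_1 + phi_1 = -0.611 + (0.752) = 0.141
  psi_2 = theta_2 + phi_1 psi_1 = 0.601 + (0.752)(0.141) = 0.707032
Right-hand sides:
  c_0 = sigma^2 (1 + theta_1 psi_1 + theta_2 psi_2) = 3 * (1 + (-0.611)(0.141) + (0.601)(0.707032)) = 3 * 1.338775 = 4.016326
  c_1 = sigma^2 (theta_1 + theta_2 psi_1) = 3 * (-0.611 + (0.601)(0.141)) = -1.578777
  c_2 = sigma^2 theta_2 = 3 * (0.601) = 1.803
Equations for k = 0 and k = 1 (AR order 1):
  gamma(0) = phi_1 gamma(1) + c_0
  gamma(1) = phi_1 gamma(0) + c_1
Substituting the second into the first: gamma(0) (1 - phi_1^2) = c_0 + phi_1 c_1, so
  gamma(0) = (c_0 + phi_1 c_1) / (1 - phi_1^2) = (4.016326 + (0.752)(-1.578777)) / (1 - (0.752)^2) = 2.829085 / 0.434496 = 6.511189.
  gamma(1) = phi_1 gamma(0) + c_1 = (0.752)(6.511189) + (-1.578777) = 3.317637.
Therefore gamma(1) = 3.3176 (to 4 decimal places).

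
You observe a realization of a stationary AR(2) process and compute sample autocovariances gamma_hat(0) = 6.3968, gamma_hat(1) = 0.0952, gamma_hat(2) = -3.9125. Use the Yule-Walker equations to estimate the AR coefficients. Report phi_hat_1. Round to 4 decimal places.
\hat\phi_{1} = 0.0240

The Yule-Walker equations for an AR(p) process read, in matrix form,
  Gamma_p phi = r_p,   with   (Gamma_p)_{ij} = gamma(|i - j|),
                       (r_p)_i = gamma(i),   i,j = 1..p.
Substitute the sample gammas (Toeplitz matrix and right-hand side of size 2):
  Gamma_p = [[6.3968, 0.0952], [0.0952, 6.3968]]
  r_p     = [0.0952, -3.9125]
Written out:
  6.3968 phi_1 + 0.0952 phi_2 = 0.0952
  0.0952 phi_1 + 6.3968 phi_2 = -3.9125
Solve by Cramer's rule:
  det = gamma(0)^2 - gamma(1)^2 = (6.3968)^2 - (0.0952)^2 = 40.91905024 - 0.00906304 = 40.9099872
  phi_hat_1 = [gamma(1) gamma(0) - gamma(1) gamma(2)] / det = [(0.0952)(6.3968) - (0.0952)(-3.9125)] / 40.9099872 = 0.98144536 / 40.9099872 = 0.024
  phi_hat_2 = [gamma(0) gamma(2) - gamma(1)^2] / det = [(6.3968)(-3.9125) - (0.0952)^2] / 40.9099872 = -25.03654304 / 40.9099872 = -0.612
So phi_hat = [0.0240, -0.6120].
Therefore phi_hat_1 = 0.0240.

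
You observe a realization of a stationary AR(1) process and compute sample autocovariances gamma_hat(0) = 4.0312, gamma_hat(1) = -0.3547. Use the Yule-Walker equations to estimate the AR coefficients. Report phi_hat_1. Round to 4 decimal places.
\hat\phi_{1} = -0.0880

The Yule-Walker equations for an AR(p) process read, in matrix form,
  Gamma_p phi = r_p,   with   (Gamma_p)_{ij} = gamma(|i - j|),
                       (r_p)_i = gamma(i),   i,j = 1..p.
Substitute the sample gammas (Toeplitz matrix and right-hand side of size 1):
  Gamma_p = [[4.0312]]
  r_p     = [-0.3547]
With p = 1 this is the single equation gamma(0) phi_1 = gamma(1):
  phi_hat_1 = gamma(1) / gamma(0) = -0.3547 / 4.0312 = -0.0880.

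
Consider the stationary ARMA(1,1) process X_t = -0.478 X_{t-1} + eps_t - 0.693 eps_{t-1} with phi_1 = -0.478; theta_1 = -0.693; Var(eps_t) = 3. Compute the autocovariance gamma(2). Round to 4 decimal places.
\gamma(2) = 2.8975

Multiply the model equation by X_{t-k} and take expectations. With theta_0 = psi_0 = 1 and psi_j the MA(infinity) weights, this gives
  gamma(k) - sum_i phi_i gamma(k-i) = c_k,
  c_k = sigma^2 * sum_{j=k..q} theta_j psi_{j-k}   (c_k = 0 for k > q),
using gamma(-m) = gamma(m).
psi-weights needed (psi_j = theta_j + sum_i phi_i psi_{j-i}):
  psi_1 = theta_1 + phi_1 = -0.693 + (-0.478) = -1.171
Right-hand sides:
  c_0 = sigma^2 (1 + theta_1 psi_1) = 3 * (1 + (-0.693)(-1.171)) = 3 * 1.811503 = 5.434509
  c_1 = sigma^2 theta_1 = 3 * (-0.693) = -2.079
  c_2 = 0
Equations for k = 0 and k = 1 (AR order 1):
  gamma(0) = phi_1 gamma(1) + c_0
  gamma(1) = phi_1 gamma(0) + c_1
Substituting the second into the first: gamma(0) (1 - phi_1^2) = c_0 + phi_1 c_1, so
  gamma(0) = (c_0 + phi_1 c_1) / (1 - phi_1^2) = (5.434509 + (-0.478)(-2.079)) / (1 - (-0.478)^2) = 6.428271 / 0.771516 = 8.332.
  gamma(1) = phi_1 gamma(0) + c_1 = (-0.478)(8.332) + (-2.079) = -6.061696.
For k = 2 (> q): gamma(2) = phi_1 gamma(1) = (-0.478)(-6.061696) = 2.897491.
Therefore gamma(2) = 2.8975 (to 4 decimal places).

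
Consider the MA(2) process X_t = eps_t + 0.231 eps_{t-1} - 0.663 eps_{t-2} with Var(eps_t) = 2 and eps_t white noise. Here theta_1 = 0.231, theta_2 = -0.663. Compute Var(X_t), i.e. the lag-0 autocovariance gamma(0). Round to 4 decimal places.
\gamma(0) = 2.9859

For an MA(q) process X_t = eps_t + sum_i theta_i eps_{t-i} with
Var(eps_t) = sigma^2, the variance is
  gamma(0) = sigma^2 * (1 + sum_i theta_i^2).
  sum_i theta_i^2 = (0.231)^2 + (-0.663)^2 = 0.053361 + 0.439569 = 0.49293.
  gamma(0) = 2 * (1 + 0.49293) = 2 * 1.49293 = 2.98586, which rounds to 2.9859.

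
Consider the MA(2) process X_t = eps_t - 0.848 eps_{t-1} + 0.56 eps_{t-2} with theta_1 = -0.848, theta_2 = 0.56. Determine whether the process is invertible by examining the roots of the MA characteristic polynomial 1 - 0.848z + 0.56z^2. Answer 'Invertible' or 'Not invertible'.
\text{Invertible}

The MA(q) characteristic polynomial is P(z) = 1 - 0.848z + 0.56z^2.
Invertibility requires all roots to lie outside the unit circle, i.e. |z| > 1 for every root.
Set 1 + (-0.848) z + (0.56) z^2 = 0, i.e. a z^2 + b z + c = 0 with a = 0.56, b = -0.848, c = 1.
Discriminant D = b^2 - 4ac = (-0.848)^2 - 4*(0.56)*1 = 0.719104 - (2.24) = -1.520896.
D < 0, so the roots are the complex-conjugate pair z = (-b +/- i sqrt(-D)) / (2a) = 0.7571 +/- 1.1011i.
For a conjugate pair |z|^2 = z * conj(z) = (product of roots) = c/a = 1/(0.56) = 1.785714, so |z| = sqrt(1.785714) = 1.3363 for both roots.
Moduli of all roots: 1.3363, 1.3363.
All moduli strictly greater than 1? Yes.
Verdict: Invertible.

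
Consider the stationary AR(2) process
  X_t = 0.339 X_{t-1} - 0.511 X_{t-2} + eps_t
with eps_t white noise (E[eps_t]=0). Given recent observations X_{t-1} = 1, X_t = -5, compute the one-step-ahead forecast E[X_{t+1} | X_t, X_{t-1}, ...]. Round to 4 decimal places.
E[X_{t+1} \mid \mathcal F_t] = -2.2060

For an AR(p) model X_t = c + sum_i phi_i X_{t-i} + eps_t, the
one-step-ahead conditional mean is
  E[X_{t+1} | X_t, ...] = c + sum_i phi_i X_{t+1-i}.
Substitute known values:
  E[X_{t+1} | ...] = (0.339) * (-5) + (-0.511) * (1)
                   = -2.2060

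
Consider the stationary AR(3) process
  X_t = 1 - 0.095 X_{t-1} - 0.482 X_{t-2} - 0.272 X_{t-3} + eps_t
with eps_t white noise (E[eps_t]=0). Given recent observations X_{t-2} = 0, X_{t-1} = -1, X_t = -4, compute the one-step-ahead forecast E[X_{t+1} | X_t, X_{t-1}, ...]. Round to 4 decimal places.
E[X_{t+1} \mid \mathcal F_t] = 1.8620

For an AR(p) model X_t = c + sum_i phi_i X_{t-i} + eps_t, the
one-step-ahead conditional mean is
  E[X_{t+1} | X_t, ...] = c + sum_i phi_i X_{t+1-i}.
Substitute known values:
  E[X_{t+1} | ...] = 1 + (-0.095) * (-4) + (-0.482) * (-1) + (-0.272) * (0)
                   = 1.8620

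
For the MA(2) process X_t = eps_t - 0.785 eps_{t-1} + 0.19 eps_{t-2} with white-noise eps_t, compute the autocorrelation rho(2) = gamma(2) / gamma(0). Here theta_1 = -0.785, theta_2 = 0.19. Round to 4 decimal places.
\rho(2) = 0.1150

For an MA(q) process with theta_0 = 1, the autocovariance is
  gamma(k) = sigma^2 * sum_{i=0..q-k} theta_i * theta_{i+k},
and rho(k) = gamma(k) / gamma(0). Sigma^2 cancels.
  numerator   = (1)*(0.19) = 0.19.
  denominator = (1)^2 + (-0.785)^2 + (0.19)^2 = 1.652325.
  rho(2) = 0.19 / 1.652325 = 0.1150.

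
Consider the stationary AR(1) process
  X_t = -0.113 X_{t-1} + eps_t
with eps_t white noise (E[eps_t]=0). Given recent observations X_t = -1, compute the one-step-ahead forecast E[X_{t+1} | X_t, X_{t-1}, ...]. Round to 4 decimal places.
E[X_{t+1} \mid \mathcal F_t] = 0.1130

For an AR(p) model X_t = c + sum_i phi_i X_{t-i} + eps_t, the
one-step-ahead conditional mean is
  E[X_{t+1} | X_t, ...] = c + sum_i phi_i X_{t+1-i}.
Substitute known values:
  E[X_{t+1} | ...] = (-0.113) * (-1)
                   = 0.1130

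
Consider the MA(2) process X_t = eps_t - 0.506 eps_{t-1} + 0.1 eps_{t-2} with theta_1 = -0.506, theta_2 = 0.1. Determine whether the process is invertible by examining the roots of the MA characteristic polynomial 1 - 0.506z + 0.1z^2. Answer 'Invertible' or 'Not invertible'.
\text{Invertible}

The MA(q) characteristic polynomial is P(z) = 1 - 0.506z + 0.1z^2.
Invertibility requires all roots to lie outside the unit circle, i.e. |z| > 1 for every root.
Set 1 + (-0.506) z + (0.1) z^2 = 0, i.e. a z^2 + b z + c = 0 with a = 0.1, b = -0.506, c = 1.
Discriminant D = b^2 - 4ac = (-0.506)^2 - 4*(0.1)*1 = 0.256036 - (0.4) = -0.143964.
D < 0, so the roots are the complex-conjugate pair z = (-b +/- i sqrt(-D)) / (2a) = 2.53 +/- 1.8971i.
For a conjugate pair |z|^2 = z * conj(z) = (product of roots) = c/a = 1/(0.1) = 10, so |z| = sqrt(10) = 3.1623 for both roots.
Moduli of all roots: 3.1623, 3.1623.
All moduli strictly greater than 1? Yes.
Verdict: Invertible.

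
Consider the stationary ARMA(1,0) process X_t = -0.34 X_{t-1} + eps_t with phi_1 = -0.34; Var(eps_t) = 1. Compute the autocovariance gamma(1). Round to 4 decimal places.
\gamma(1) = -0.3844

Multiply the model equation by X_{t-k} and take expectations. With theta_0 = psi_0 = 1 and psi_j the MA(infinity) weights, this gives
  gamma(k) - sum_i phi_i gamma(k-i) = c_k,
  c_k = sigma^2 * sum_{j=k..q} theta_j psi_{j-k}   (c_k = 0 for k > q),
using gamma(-m) = gamma(m).
Pure AR (q = 0): c_0 = sigma^2 = 1, c_k = 0 for k >= 1.
Equations for k = 0 and k = 1 (AR order 1):
  gamma(0) = phi_1 gamma(1) + c_0
  gamma(1) = phi_1 gamma(0) + c_1
Substituting the second into the first: gamma(0) (1 - phi_1^2) = c_0 + phi_1 c_1, so
  gamma(0) = c_0 / (1 - phi_1^2) = 1 / (1 - (-0.34)^2) = 1 / 0.8844 = 1.13071.
  gamma(1) = phi_1 gamma(0) = (-0.34)(1.13071) = -0.384441.
Therefore gamma(1) = -0.3844 (to 4 decimal places).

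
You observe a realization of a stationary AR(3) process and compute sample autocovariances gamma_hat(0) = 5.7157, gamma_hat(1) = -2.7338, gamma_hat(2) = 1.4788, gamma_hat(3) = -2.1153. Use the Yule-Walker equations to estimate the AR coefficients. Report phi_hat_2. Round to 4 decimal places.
\hat\phi_{2} = -0.1000

The Yule-Walker equations for an AR(p) process read, in matrix form,
  Gamma_p phi = r_p,   with   (Gamma_p)_{ij} = gamma(|i - j|),
                       (r_p)_i = gamma(i),   i,j = 1..p.
Substitute the sample gammas (Toeplitz matrix and right-hand side of size 3):
  Gamma_p = [[5.7157, -2.7338, 1.4788], [-2.7338, 5.7157, -2.7338], [1.4788, -2.7338, 5.7157]]
  r_p     = [-2.7338, 1.4788, -2.1153]
Written out (R1..R3):
  (R1) 5.7157 phi_1 - 2.7338 phi_2 + 1.4788 phi_3 = -2.7338
  (R2) -2.7338 phi_1 + 5.7157 phi_2 - 2.7338 phi_3 = 1.4788
  (R3) 1.4788 phi_1 - 2.7338 phi_2 + 5.7157 phi_3 = -2.1153
Gaussian elimination:
  R2 <- R2 - (-2.7338/5.7157) R1 = R2 - (-0.478297) R1:  4.408133 phi_2 - 2.026495 phi_3 = 0.171233
  R3 <- R3 - (1.4788/5.7157) R1 = R3 - (0.258726) R1:  -2.026495 phi_2 + 5.333096 phi_3 = -1.407995
  R3 <- R3 - (-2.026495/4.408133) R2 = R3 - (-0.459717) R2:  4.401481 phi_3 = -1.329276
Back-substitution:
  phi_hat_3 = -1.329276 / 4.401481 = -0.302007
  phi_hat_2 = (0.171233 - (-2.026495)(-0.302007)) / 4.408133 = -0.099993
  phi_hat_1 = (-2.7338 - (-2.7338)(-0.099993) - (1.4788)(-0.302007)) / 5.7157 = -0.447986
So phi_hat = [-0.4480, -0.1000, -0.3020].
Therefore phi_hat_2 = -0.1000.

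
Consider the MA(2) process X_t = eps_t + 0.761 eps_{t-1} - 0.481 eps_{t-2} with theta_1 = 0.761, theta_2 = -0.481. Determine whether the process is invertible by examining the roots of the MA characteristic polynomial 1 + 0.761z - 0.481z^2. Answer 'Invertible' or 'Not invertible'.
\text{Not invertible}

The MA(q) characteristic polynomial is P(z) = 1 + 0.761z - 0.481z^2.
Invertibility requires all roots to lie outside the unit circle, i.e. |z| > 1 for every root.
Set 1 + (0.761) z + (-0.481) z^2 = 0, i.e. a z^2 + b z + c = 0 with a = -0.481, b = 0.761, c = 1.
Discriminant D = b^2 - 4ac = (0.761)^2 - 4*(-0.481)*1 = 0.579121 - (-1.924) = 2.503121.
D >= 0, so the roots are real: z = (-b +/- sqrt(D)) / (2a) = (-0.761 +/- 1.582125) / (-0.962).
  z_1 = (-0.761 + 1.582125) / (-0.962) = -0.8536,   |z_1| = 0.8536.
  z_2 = (-0.761 - 1.582125) / (-0.962) = 2.4357,   |z_2| = 2.4357.
Moduli of all roots: 0.8536, 2.4357.
All moduli strictly greater than 1? No.
Verdict: Not invertible.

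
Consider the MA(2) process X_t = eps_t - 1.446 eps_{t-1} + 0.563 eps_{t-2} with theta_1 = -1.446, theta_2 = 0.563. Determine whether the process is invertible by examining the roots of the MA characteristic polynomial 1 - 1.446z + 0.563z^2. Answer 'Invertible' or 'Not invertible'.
\text{Invertible}

The MA(q) characteristic polynomial is P(z) = 1 - 1.446z + 0.563z^2.
Invertibility requires all roots to lie outside the unit circle, i.e. |z| > 1 for every root.
Set 1 + (-1.446) z + (0.563) z^2 = 0, i.e. a z^2 + b z + c = 0 with a = 0.563, b = -1.446, c = 1.
Discriminant D = b^2 - 4ac = (-1.446)^2 - 4*(0.563)*1 = 2.090916 - (2.252) = -0.161084.
D < 0, so the roots are the complex-conjugate pair z = (-b +/- i sqrt(-D)) / (2a) = 1.2842 +/- 0.3564i.
For a conjugate pair |z|^2 = z * conj(z) = (product of roots) = c/a = 1/(0.563) = 1.776199, so |z| = sqrt(1.776199) = 1.3327 for both roots.
Moduli of all roots: 1.3327, 1.3327.
All moduli strictly greater than 1? Yes.
Verdict: Invertible.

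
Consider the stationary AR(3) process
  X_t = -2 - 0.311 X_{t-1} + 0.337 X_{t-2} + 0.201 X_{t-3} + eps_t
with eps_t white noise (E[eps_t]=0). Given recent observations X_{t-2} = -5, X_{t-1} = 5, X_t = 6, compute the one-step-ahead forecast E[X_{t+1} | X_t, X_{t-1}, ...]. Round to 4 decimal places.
E[X_{t+1} \mid \mathcal F_t] = -3.1860

For an AR(p) model X_t = c + sum_i phi_i X_{t-i} + eps_t, the
one-step-ahead conditional mean is
  E[X_{t+1} | X_t, ...] = c + sum_i phi_i X_{t+1-i}.
Substitute known values:
  E[X_{t+1} | ...] = -2 + (-0.311) * (6) + (0.337) * (5) + (0.201) * (-5)
                   = -3.1860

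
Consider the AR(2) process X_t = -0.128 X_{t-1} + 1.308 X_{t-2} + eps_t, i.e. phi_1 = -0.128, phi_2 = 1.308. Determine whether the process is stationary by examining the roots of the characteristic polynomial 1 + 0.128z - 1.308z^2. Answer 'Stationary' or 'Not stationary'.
\text{Not stationary}

The AR(p) characteristic polynomial is P(z) = 1 + 0.128z - 1.308z^2.
Stationarity requires all roots to lie outside the unit circle, i.e. |z| > 1 for every root.
Set 1 + (0.128) z + (-1.308) z^2 = 0, i.e. a z^2 + b z + c = 0 with a = -1.308, b = 0.128, c = 1.
Discriminant D = b^2 - 4ac = (0.128)^2 - 4*(-1.308)*1 = 0.016384 - (-5.232) = 5.248384.
D >= 0, so the roots are real: z = (-b +/- sqrt(D)) / (2a) = (-0.128 +/- 2.290935) / (-2.616).
  z_1 = (-0.128 + 2.290935) / (-2.616) = -0.8268,   |z_1| = 0.8268.
  z_2 = (-0.128 - 2.290935) / (-2.616) = 0.9247,   |z_2| = 0.9247.
Moduli of all roots: 0.8268, 0.9247.
All moduli strictly greater than 1? No.
Verdict: Not stationary.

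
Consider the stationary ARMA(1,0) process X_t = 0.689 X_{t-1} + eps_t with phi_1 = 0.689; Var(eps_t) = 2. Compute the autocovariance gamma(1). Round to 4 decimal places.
\gamma(1) = 2.6234

Multiply the model equation by X_{t-k} and take expectations. With theta_0 = psi_0 = 1 and psi_j the MA(infinity) weights, this gives
  gamma(k) - sum_i phi_i gamma(k-i) = c_k,
  c_k = sigma^2 * sum_{j=k..q} theta_j psi_{j-k}   (c_k = 0 for k > q),
using gamma(-m) = gamma(m).
Pure AR (q = 0): c_0 = sigma^2 = 2, c_k = 0 for k >= 1.
Equations for k = 0 and k = 1 (AR order 1):
  gamma(0) = phi_1 gamma(1) + c_0
  gamma(1) = phi_1 gamma(0) + c_1
Substituting the second into the first: gamma(0) (1 - phi_1^2) = c_0 + phi_1 c_1, so
  gamma(0) = c_0 / (1 - phi_1^2) = 2 / (1 - (0.689)^2) = 2 / 0.525279 = 3.8075.
  gamma(1) = phi_1 gamma(0) = (0.689)(3.8075) = 2.623368.
Therefore gamma(1) = 2.6234 (to 4 decimal places).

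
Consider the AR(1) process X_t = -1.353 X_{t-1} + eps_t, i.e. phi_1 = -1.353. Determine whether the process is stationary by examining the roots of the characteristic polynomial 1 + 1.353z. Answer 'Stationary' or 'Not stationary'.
\text{Not stationary}

The AR(p) characteristic polynomial is P(z) = 1 + 1.353z.
Stationarity requires all roots to lie outside the unit circle, i.e. |z| > 1 for every root.
This is linear in z: 1 + (1.353) z = 0  =>  z = -1/(1.353) = -0.739098,  |z| = 0.739098.
Moduli of all roots: 0.7391.
All moduli strictly greater than 1? No.
Verdict: Not stationary.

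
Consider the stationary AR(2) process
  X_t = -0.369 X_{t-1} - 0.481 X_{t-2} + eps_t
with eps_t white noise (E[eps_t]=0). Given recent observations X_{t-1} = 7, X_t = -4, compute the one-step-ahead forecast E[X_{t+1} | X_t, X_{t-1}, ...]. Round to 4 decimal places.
E[X_{t+1} \mid \mathcal F_t] = -1.8910

For an AR(p) model X_t = c + sum_i phi_i X_{t-i} + eps_t, the
one-step-ahead conditional mean is
  E[X_{t+1} | X_t, ...] = c + sum_i phi_i X_{t+1-i}.
Substitute known values:
  E[X_{t+1} | ...] = (-0.369) * (-4) + (-0.481) * (7)
                   = -1.8910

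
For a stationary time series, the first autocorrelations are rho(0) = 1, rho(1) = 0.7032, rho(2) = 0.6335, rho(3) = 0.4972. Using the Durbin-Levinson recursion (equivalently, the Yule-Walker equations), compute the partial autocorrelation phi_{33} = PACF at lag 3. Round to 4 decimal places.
\phi_{33} = -0.0410

The PACF at lag k is phi_{kk}, the last component of the solution
to the Yule-Walker system G_k phi = r_k where
  (G_k)_{ij} = rho(|i - j|), (r_k)_i = rho(i), i,j = 1..k.
Equivalently, Durbin-Levinson gives phi_{kk} iteratively:
  phi_{11} = rho(1)
  phi_{kk} = [rho(k) - sum_{j=1..k-1} phi_{k-1,j} rho(k-j)]
            / [1 - sum_{j=1..k-1} phi_{k-1,j} rho(j)],
  phi_{k,j} = phi_{k-1,j} - phi_{kk} phi_{k-1,k-j},  j = 1..k-1.
Step k = 1:
  phi_11 = rho(1) = 0.7032.
Step k = 2:
  phi_22 = [rho(2) - phi_11 rho(1)] / [1 - phi_11 rho(1)] = [0.6335 - (0.7032)(0.7032)] / [1 - (0.7032)(0.7032)]
         = 0.13900976 / 0.50550976 = 0.274989.
  Update: phi_21 = phi_11 - phi_22 phi_11 = 0.7032 - (0.274989)(0.7032) = 0.509828.
Step k = 3:
  phi_33 = [rho(3) - phi_21 rho(2) - phi_22 rho(1)] / [1 - phi_21 rho(1) - phi_22 rho(2)]
    numerator   = 0.4972 - (0.509828)(0.6335) - (0.274989)(0.7032) = -0.0191482
    denominator = 1 - (0.509828)(0.7032) - (0.274989)(0.6335) = 0.46728357
  phi_33 = -0.0191482 / 0.46728357 = -0.041.
Therefore phi_{33} = -0.0410.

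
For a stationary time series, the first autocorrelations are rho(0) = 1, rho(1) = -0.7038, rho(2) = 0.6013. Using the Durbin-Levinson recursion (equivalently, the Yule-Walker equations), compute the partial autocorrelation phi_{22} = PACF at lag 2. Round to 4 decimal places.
\phi_{22} = 0.2100

The PACF at lag k is phi_{kk}, the last component of the solution
to the Yule-Walker system G_k phi = r_k where
  (G_k)_{ij} = rho(|i - j|), (r_k)_i = rho(i), i,j = 1..k.
Equivalently, Durbin-Levinson gives phi_{kk} iteratively:
  phi_{11} = rho(1)
  phi_{kk} = [rho(k) - sum_{j=1..k-1} phi_{k-1,j} rho(k-j)]
            / [1 - sum_{j=1..k-1} phi_{k-1,j} rho(j)],
  phi_{k,j} = phi_{k-1,j} - phi_{kk} phi_{k-1,k-j},  j = 1..k-1.
Step k = 1:
  phi_11 = rho(1) = -0.7038.
Step k = 2:
  phi_22 = [rho(2) - phi_11 rho(1)] / [1 - phi_11 rho(1)] = [0.6013 - (-0.7038)(-0.7038)] / [1 - (-0.7038)(-0.7038)]
         = 0.10596556 / 0.50466556 = 0.21.
Therefore phi_{22} = 0.2100.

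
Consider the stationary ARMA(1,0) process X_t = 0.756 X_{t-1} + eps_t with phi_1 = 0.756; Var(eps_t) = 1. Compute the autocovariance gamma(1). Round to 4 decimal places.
\gamma(1) = 1.7644

Multiply the model equation by X_{t-k} and take expectations. With theta_0 = psi_0 = 1 and psi_j the MA(infinity) weights, this gives
  gamma(k) - sum_i phi_i gamma(k-i) = c_k,
  c_k = sigma^2 * sum_{j=k..q} theta_j psi_{j-k}   (c_k = 0 for k > q),
using gamma(-m) = gamma(m).
Pure AR (q = 0): c_0 = sigma^2 = 1, c_k = 0 for k >= 1.
Equations for k = 0 and k = 1 (AR order 1):
  gamma(0) = phi_1 gamma(1) + c_0
  gamma(1) = phi_1 gamma(0) + c_1
Substituting the second into the first: gamma(0) (1 - phi_1^2) = c_0 + phi_1 c_1, so
  gamma(0) = c_0 / (1 - phi_1^2) = 1 / (1 - (0.756)^2) = 1 / 0.428464 = 2.333918.
  gamma(1) = phi_1 gamma(0) = (0.756)(2.333918) = 1.764442.
Therefore gamma(1) = 1.7644 (to 4 decimal places).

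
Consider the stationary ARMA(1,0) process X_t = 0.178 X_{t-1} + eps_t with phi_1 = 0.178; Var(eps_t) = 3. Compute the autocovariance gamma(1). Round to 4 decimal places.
\gamma(1) = 0.5515

Multiply the model equation by X_{t-k} and take expectations. With theta_0 = psi_0 = 1 and psi_j the MA(infinity) weights, this gives
  gamma(k) - sum_i phi_i gamma(k-i) = c_k,
  c_k = sigma^2 * sum_{j=k..q} theta_j psi_{j-k}   (c_k = 0 for k > q),
using gamma(-m) = gamma(m).
Pure AR (q = 0): c_0 = sigma^2 = 3, c_k = 0 for k >= 1.
Equations for k = 0 and k = 1 (AR order 1):
  gamma(0) = phi_1 gamma(1) + c_0
  gamma(1) = phi_1 gamma(0) + c_1
Substituting the second into the first: gamma(0) (1 - phi_1^2) = c_0 + phi_1 c_1, so
  gamma(0) = c_0 / (1 - phi_1^2) = 3 / (1 - (0.178)^2) = 3 / 0.968316 = 3.098162.
  gamma(1) = phi_1 gamma(0) = (0.178)(3.098162) = 0.551473.
Therefore gamma(1) = 0.5515 (to 4 decimal places).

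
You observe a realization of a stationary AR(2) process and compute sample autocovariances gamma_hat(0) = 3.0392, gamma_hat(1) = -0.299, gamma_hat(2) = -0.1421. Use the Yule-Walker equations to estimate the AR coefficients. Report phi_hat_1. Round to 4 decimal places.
\hat\phi_{1} = -0.1040

The Yule-Walker equations for an AR(p) process read, in matrix form,
  Gamma_p phi = r_p,   with   (Gamma_p)_{ij} = gamma(|i - j|),
                       (r_p)_i = gamma(i),   i,j = 1..p.
Substitute the sample gammas (Toeplitz matrix and right-hand side of size 2):
  Gamma_p = [[3.0392, -0.299], [-0.299, 3.0392]]
  r_p     = [-0.299, -0.1421]
Written out:
  3.0392 phi_1 - 0.299 phi_2 = -0.299
  -0.299 phi_1 + 3.0392 phi_2 = -0.1421
Solve by Cramer's rule:
  det = gamma(0)^2 - gamma(1)^2 = (3.0392)^2 - (-0.299)^2 = 9.23673664 - 0.089401 = 9.14733564
  phi_hat_1 = [gamma(1) gamma(0) - gamma(1) gamma(2)] / det = [(-0.299)(3.0392) - (-0.299)(-0.1421)] / 9.14733564 = -0.9512087 / 9.14733564 = -0.104
  phi_hat_2 = [gamma(0) gamma(2) - gamma(1)^2] / det = [(3.0392)(-0.1421) - (-0.299)^2] / 9.14733564 = -0.52127132 / 9.14733564 = -0.057
So phi_hat = [-0.1040, -0.0570].
Therefore phi_hat_1 = -0.1040.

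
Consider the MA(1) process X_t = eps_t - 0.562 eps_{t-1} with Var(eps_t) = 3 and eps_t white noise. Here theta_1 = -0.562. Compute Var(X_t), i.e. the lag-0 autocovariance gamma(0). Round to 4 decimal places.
\gamma(0) = 3.9475

For an MA(q) process X_t = eps_t + sum_i theta_i eps_{t-i} with
Var(eps_t) = sigma^2, the variance is
  gamma(0) = sigma^2 * (1 + sum_i theta_i^2).
  sum_i theta_i^2 = (-0.562)^2 = 0.315844.
  gamma(0) = 3 * (1 + 0.315844) = 3 * 1.315844 = 3.947532, which rounds to 3.9475.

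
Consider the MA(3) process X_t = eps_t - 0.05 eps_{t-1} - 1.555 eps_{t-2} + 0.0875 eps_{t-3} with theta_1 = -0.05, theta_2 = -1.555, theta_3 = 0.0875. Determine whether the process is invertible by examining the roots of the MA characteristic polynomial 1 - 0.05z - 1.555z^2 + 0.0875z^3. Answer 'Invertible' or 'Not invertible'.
\text{Not invertible}

The MA(q) characteristic polynomial is P(z) = 1 - 0.05z - 1.555z^2 + 0.0875z^3.
Invertibility requires all roots to lie outside the unit circle, i.e. |z| > 1 for every root.
Degree 3: look for a simple real root z0 first, then factor out (1 - z/z0) and solve the remaining quadratic.
Testing z0 = -0.8: P(-0.8) = 1 + (-0.05)(-0.8) + (-1.555)(-0.8)^2 + (0.0875)(-0.8)^3
  = 1 + (0.04) + (-0.9952) + (-0.0448) = 0.  So z_0 = -0.8 is a root, |z_0| = 0.8.
Divide out the factor (1 + 1.25 z) = (1 - z/z0) (since 1/z0 = -1.25):
  P(z) = (1 + 1.25 z)(1 + (-1.3) z + (0.07) z^2)
  [check: z-coef -1.3 - (-1.25) = -0.05; z^2-coef 0.07 - (-1.25)(-1.3) = -1.555; z^3-coef -(-1.25)(0.07) = 0.0875.]
Remaining roots from the quadratic factor 1 + (-1.3) z + (0.07) z^2:
  Set 1 + (-1.3) z + (0.07) z^2 = 0, i.e. a z^2 + b z + c = 0 with a = 0.07, b = -1.3, c = 1.
  Discriminant D = b^2 - 4ac = (-1.3)^2 - 4*(0.07)*1 = 1.69 - (0.28) = 1.41.
  D >= 0, so the roots are real: z = (-b +/- sqrt(D)) / (2a) = (1.3 +/- 1.187434) / (0.14).
    z_1 = (1.3 + 1.187434) / (0.14) = 17.7674,   |z_1| = 17.7674.
    z_2 = (1.3 - 1.187434) / (0.14) = 0.804,   |z_2| = 0.804.
Moduli of all roots: 0.8000, 17.7674, 0.8040.
All moduli strictly greater than 1? No.
Verdict: Not invertible.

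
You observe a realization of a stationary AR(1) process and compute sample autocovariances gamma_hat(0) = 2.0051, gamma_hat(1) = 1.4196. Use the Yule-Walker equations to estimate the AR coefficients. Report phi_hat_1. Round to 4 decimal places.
\hat\phi_{1} = 0.7080

The Yule-Walker equations for an AR(p) process read, in matrix form,
  Gamma_p phi = r_p,   with   (Gamma_p)_{ij} = gamma(|i - j|),
                       (r_p)_i = gamma(i),   i,j = 1..p.
Substitute the sample gammas (Toeplitz matrix and right-hand side of size 1):
  Gamma_p = [[2.0051]]
  r_p     = [1.4196]
With p = 1 this is the single equation gamma(0) phi_1 = gamma(1):
  phi_hat_1 = gamma(1) / gamma(0) = 1.4196 / 2.0051 = 0.7080.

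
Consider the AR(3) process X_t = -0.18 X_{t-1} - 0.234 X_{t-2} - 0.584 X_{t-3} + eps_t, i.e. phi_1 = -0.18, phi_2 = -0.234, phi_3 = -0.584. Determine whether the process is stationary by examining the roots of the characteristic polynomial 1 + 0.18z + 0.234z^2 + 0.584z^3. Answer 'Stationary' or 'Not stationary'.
\text{Stationary}

The AR(p) characteristic polynomial is P(z) = 1 + 0.18z + 0.234z^2 + 0.584z^3.
Stationarity requires all roots to lie outside the unit circle, i.e. |z| > 1 for every root.
Degree 3: look for a simple real root z0 first, then factor out (1 - z/z0) and solve the remaining quadratic.
Testing z0 = -1.25: P(-1.25) = 1 + (0.18)(-1.25) + (0.234)(-1.25)^2 + (0.584)(-1.25)^3
  = 1 + (-0.225) + (0.365625) + (-1.140625) = 0.  So z_0 = -1.25 is a root, |z_0| = 1.25.
Divide out the factor (1 + 0.8 z) = (1 - z/z0) (since 1/z0 = -0.8):
  P(z) = (1 + 0.8 z)(1 + (-0.62) z + (0.73) z^2)
  [check: z-coef -0.62 - (-0.8) = 0.18; z^2-coef 0.73 - (-0.8)(-0.62) = 0.234; z^3-coef -(-0.8)(0.73) = 0.584.]
Remaining roots from the quadratic factor 1 + (-0.62) z + (0.73) z^2:
  Set 1 + (-0.62) z + (0.73) z^2 = 0, i.e. a z^2 + b z + c = 0 with a = 0.73, b = -0.62, c = 1.
  Discriminant D = b^2 - 4ac = (-0.62)^2 - 4*(0.73)*1 = 0.3844 - (2.92) = -2.5356.
  D < 0, so the roots are the complex-conjugate pair z = (-b +/- i sqrt(-D)) / (2a) = 0.4247 +/- 1.0907i.
  For a conjugate pair |z|^2 = z * conj(z) = (product of roots) = c/a = 1/(0.73) = 1.369863, so |z| = sqrt(1.369863) = 1.1704 for both roots.
Moduli of all roots: 1.2500, 1.1704, 1.1704.
All moduli strictly greater than 1? Yes.
Verdict: Stationary.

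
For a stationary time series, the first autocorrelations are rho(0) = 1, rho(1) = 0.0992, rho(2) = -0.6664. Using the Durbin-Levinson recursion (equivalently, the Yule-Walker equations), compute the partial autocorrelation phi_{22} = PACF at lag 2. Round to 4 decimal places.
\phi_{22} = -0.6830

The PACF at lag k is phi_{kk}, the last component of the solution
to the Yule-Walker system G_k phi = r_k where
  (G_k)_{ij} = rho(|i - j|), (r_k)_i = rho(i), i,j = 1..k.
Equivalently, Durbin-Levinson gives phi_{kk} iteratively:
  phi_{11} = rho(1)
  phi_{kk} = [rho(k) - sum_{j=1..k-1} phi_{k-1,j} rho(k-j)]
            / [1 - sum_{j=1..k-1} phi_{k-1,j} rho(j)],
  phi_{k,j} = phi_{k-1,j} - phi_{kk} phi_{k-1,k-j},  j = 1..k-1.
Step k = 1:
  phi_11 = rho(1) = 0.0992.
Step k = 2:
  phi_22 = [rho(2) - phi_11 rho(1)] / [1 - phi_11 rho(1)] = [-0.6664 - (0.0992)(0.0992)] / [1 - (0.0992)(0.0992)]
         = -0.67624064 / 0.99015936 = -0.683.
Therefore phi_{22} = -0.6830.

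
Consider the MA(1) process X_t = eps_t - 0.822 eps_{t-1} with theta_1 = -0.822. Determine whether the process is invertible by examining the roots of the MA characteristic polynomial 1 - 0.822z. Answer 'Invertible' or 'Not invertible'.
\text{Invertible}

The MA(q) characteristic polynomial is P(z) = 1 - 0.822z.
Invertibility requires all roots to lie outside the unit circle, i.e. |z| > 1 for every root.
This is linear in z: 1 + (-0.822) z = 0  =>  z = -1/(-0.822) = 1.216545,  |z| = 1.216545.
Moduli of all roots: 1.2165.
All moduli strictly greater than 1? Yes.
Verdict: Invertible.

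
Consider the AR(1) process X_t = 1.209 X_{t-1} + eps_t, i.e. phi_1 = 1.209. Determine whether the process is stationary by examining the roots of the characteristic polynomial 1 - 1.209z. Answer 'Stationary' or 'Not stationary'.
\text{Not stationary}

The AR(p) characteristic polynomial is P(z) = 1 - 1.209z.
Stationarity requires all roots to lie outside the unit circle, i.e. |z| > 1 for every root.
This is linear in z: 1 + (-1.209) z = 0  =>  z = -1/(-1.209) = 0.82713,  |z| = 0.82713.
Moduli of all roots: 0.8271.
All moduli strictly greater than 1? No.
Verdict: Not stationary.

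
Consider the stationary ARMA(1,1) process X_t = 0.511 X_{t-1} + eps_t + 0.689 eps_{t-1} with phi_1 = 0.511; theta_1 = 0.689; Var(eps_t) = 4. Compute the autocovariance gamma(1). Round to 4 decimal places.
\gamma(1) = 8.7835

Multiply the model equation by X_{t-k} and take expectations. With theta_0 = psi_0 = 1 and psi_j the MA(infinity) weights, this gives
  gamma(k) - sum_i phi_i gamma(k-i) = c_k,
  c_k = sigma^2 * sum_{j=k..q} theta_j psi_{j-k}   (c_k = 0 for k > q),
using gamma(-m) = gamma(m).
psi-weights needed (psi_j = theta_j + sum_i phi_i psi_{j-i}):
  psi_1 = theta_1 + phi_1 = 0.689 + (0.511) = 1.2
Right-hand sides:
  c_0 = sigma^2 (1 + theta_1 psi_1) = 4 * (1 + (0.689)(1.2)) = 4 * 1.8268 = 7.3072
  c_1 = sigma^2 theta_1 = 4 * (0.689) = 2.756
  c_2 = 0
Equations for k = 0 and k = 1 (AR order 1):
  gamma(0) = phi_1 gamma(1) + c_0
  gamma(1) = phi_1 gamma(0) + c_1
Substituting the second into the first: gamma(0) (1 - phi_1^2) = c_0 + phi_1 c_1, so
  gamma(0) = (c_0 + phi_1 c_1) / (1 - phi_1^2) = (7.3072 + (0.511)(2.756)) / (1 - (0.511)^2) = 8.715516 / 0.738879 = 11.795593.
  gamma(1) = phi_1 gamma(0) + c_1 = (0.511)(11.795593) + (2.756) = 8.783548.
Therefore gamma(1) = 8.7835 (to 4 decimal places).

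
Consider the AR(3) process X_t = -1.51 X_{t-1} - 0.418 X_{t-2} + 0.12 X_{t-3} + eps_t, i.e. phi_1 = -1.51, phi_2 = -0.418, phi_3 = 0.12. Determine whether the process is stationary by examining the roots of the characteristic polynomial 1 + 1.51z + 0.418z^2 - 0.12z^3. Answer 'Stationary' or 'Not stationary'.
\text{Stationary}

The AR(p) characteristic polynomial is P(z) = 1 + 1.51z + 0.418z^2 - 0.12z^3.
Stationarity requires all roots to lie outside the unit circle, i.e. |z| > 1 for every root.
Degree 3: look for a simple real root z0 first, then factor out (1 - z/z0) and solve the remaining quadratic.
Testing z0 = -1.25: P(-1.25) = 1 + (1.51)(-1.25) + (0.418)(-1.25)^2 + (-0.12)(-1.25)^3
  = 1 + (-1.8875) + (0.653125) + (0.234375) = 0.  So z_0 = -1.25 is a root, |z_0| = 1.25.
Divide out the factor (1 + 0.8 z) = (1 - z/z0) (since 1/z0 = -0.8):
  P(z) = (1 + 0.8 z)(1 + (0.71) z + (-0.15) z^2)
  [check: z-coef 0.71 - (-0.8) = 1.51; z^2-coef -0.15 - (-0.8)(0.71) = 0.418; z^3-coef -(-0.8)(-0.15) = -0.12.]
Remaining roots from the quadratic factor 1 + (0.71) z + (-0.15) z^2:
  Set 1 + (0.71) z + (-0.15) z^2 = 0, i.e. a z^2 + b z + c = 0 with a = -0.15, b = 0.71, c = 1.
  Discriminant D = b^2 - 4ac = (0.71)^2 - 4*(-0.15)*1 = 0.5041 - (-0.6) = 1.1041.
  D >= 0, so the roots are real: z = (-b +/- sqrt(D)) / (2a) = (-0.71 +/- 1.050762) / (-0.3).
    z_1 = (-0.71 + 1.050762) / (-0.3) = -1.1359,   |z_1| = 1.1359.
    z_2 = (-0.71 - 1.050762) / (-0.3) = 5.8692,   |z_2| = 5.8692.
Moduli of all roots: 1.2500, 1.1359, 5.8692.
All moduli strictly greater than 1? Yes.
Verdict: Stationary.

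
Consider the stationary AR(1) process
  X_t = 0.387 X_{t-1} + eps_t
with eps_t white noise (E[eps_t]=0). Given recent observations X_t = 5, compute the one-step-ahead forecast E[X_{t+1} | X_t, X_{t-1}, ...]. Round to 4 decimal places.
E[X_{t+1} \mid \mathcal F_t] = 1.9350

For an AR(p) model X_t = c + sum_i phi_i X_{t-i} + eps_t, the
one-step-ahead conditional mean is
  E[X_{t+1} | X_t, ...] = c + sum_i phi_i X_{t+1-i}.
Substitute known values:
  E[X_{t+1} | ...] = (0.387) * (5)
                   = 1.9350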